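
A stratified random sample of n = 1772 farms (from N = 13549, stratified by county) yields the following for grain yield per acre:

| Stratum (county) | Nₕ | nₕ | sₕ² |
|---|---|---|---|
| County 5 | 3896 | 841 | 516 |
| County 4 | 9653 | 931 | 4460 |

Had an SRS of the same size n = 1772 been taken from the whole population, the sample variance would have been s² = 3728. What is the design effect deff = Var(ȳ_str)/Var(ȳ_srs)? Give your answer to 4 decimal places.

Var(ȳ_str) = Σ Wₕ²(1−fₕ)sₕ²/nₕ with Wₕ = Nₕ/13549:
  County 5: (3896/13549)²·(1−841/3896)·516/841 = 0.039780422
  County 4: (9653/13549)²·(1−931/9653)·4460/931 = 2.1970962
  → Var(ȳ_str) = 2.2368766.
Var(ȳ_srs) = (1 − 1772/13549)·3728/1772 = 1.828688.
deff = 2.2368766 / 1.828688 = 1.2232.

1.2232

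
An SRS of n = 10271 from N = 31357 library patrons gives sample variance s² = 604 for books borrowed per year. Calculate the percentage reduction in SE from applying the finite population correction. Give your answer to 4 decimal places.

f = n/N = 10271/31357 = 0.32755047.
SE_no-fpc = √(s²/n) = 0.2425002; SE_fpc = √((1−f)s²/n) = 0.19885749.
Ratio = √(1−f) = 0.82003020. Reduction = 100·(1 − 0.82003020) = 17.9970%.

17.9970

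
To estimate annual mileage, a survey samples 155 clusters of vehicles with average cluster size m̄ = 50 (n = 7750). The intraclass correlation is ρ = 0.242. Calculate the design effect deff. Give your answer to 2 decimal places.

12.86

deff = 1 + (50 − 1)·0.242 = 1 + 11.858 = 12.858.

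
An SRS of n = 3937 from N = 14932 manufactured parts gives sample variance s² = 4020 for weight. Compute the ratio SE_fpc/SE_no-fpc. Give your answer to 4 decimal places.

f = n/N = 3937/14932 = 0.26366193.
SE_no-fpc = √(s²/n) = 1.010486; SE_fpc = √((1−f)s²/n) = 0.86709952.
Ratio = √(1−f) = 0.85810143.

0.8581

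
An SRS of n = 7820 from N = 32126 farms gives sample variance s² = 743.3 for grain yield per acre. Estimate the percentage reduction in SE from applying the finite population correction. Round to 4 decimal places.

13.0182

f = n/N = 7820/32126 = 0.24341655.
SE_no-fpc = √(s²/n) = 0.30830367; SE_fpc = √((1−f)s²/n) = 0.2681681.
Ratio = √(1−f) = 0.86981806. Reduction = 100·(1 − 0.86981806) = 13.0182%.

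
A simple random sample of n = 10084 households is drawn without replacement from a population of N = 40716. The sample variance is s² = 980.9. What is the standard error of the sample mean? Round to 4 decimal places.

Under SRS without replacement, Var(ȳ) = (1 − f)·s²/n with f = n/N = 10084/40716 = 0.24766676.
Var(ȳ) = (1 − 0.24766676)·980.9/10084 = 0.75233324·0.097272908 = 0.073181641.
SE(ȳ) = √(0.073181641) = 0.2705.

0.2705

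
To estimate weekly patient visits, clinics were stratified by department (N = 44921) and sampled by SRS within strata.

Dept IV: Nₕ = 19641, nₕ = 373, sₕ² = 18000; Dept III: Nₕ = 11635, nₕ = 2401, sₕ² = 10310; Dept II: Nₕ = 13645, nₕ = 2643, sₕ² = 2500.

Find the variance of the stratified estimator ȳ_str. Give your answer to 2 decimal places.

Var(ȳ_str) = Σₕ Wₕ²(1 − fₕ)sₕ²/nₕ with Wₕ = Nₕ/N, N = 44921.
Dept IV: Wₕ = 0.43723426; term = 0.43723426²·(1 − 0.01899089)·18000/373 = 9.0503438.
Dept III: Wₕ = 0.25901026; term = 0.25901026²·(1 − 0.20636012)·10310/2401 = 0.22862511.
Dept II: Wₕ = 0.30375548; term = 0.30375548²·(1 − 0.19369733)·2500/2643 = 0.070370266.
Sum = 9.3493392.

9.35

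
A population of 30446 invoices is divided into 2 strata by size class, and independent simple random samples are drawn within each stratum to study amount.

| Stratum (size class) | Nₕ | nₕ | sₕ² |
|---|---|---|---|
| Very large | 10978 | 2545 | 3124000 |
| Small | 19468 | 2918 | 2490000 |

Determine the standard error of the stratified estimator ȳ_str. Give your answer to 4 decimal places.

Var(ȳ_str) = Σₕ Wₕ²(1 − fₕ)sₕ²/nₕ with Wₕ = Nₕ/N, N = 30446.
Very large: Wₕ = 0.36057282; term = 0.36057282²·(1 − 0.23182729)·3124000/2545 = 122.59368.
Small: Wₕ = 0.63942718; term = 0.63942718²·(1 − 0.14988699)·2490000/2918 = 296.6012.
Sum = 419.19488.
SE = √(419.19488) = 20.4742.

20.4742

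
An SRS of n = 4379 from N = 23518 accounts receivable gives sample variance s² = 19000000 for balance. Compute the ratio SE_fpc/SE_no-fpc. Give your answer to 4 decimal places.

0.9021

f = n/N = 4379/23518 = 0.18619781.
SE_no-fpc = √(s²/n) = 65.870252; SE_fpc = √((1−f)s²/n) = 59.422204.
Ratio = √(1−f) = 0.90210986.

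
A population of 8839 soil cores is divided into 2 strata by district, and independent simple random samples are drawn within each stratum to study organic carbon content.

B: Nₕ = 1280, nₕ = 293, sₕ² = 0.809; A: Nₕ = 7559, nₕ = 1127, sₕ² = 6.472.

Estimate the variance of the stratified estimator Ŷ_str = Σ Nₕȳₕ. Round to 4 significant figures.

282700

Var(Ŷ_str) = Σₕ Nₕ²(1 − fₕ)sₕ²/nₕ.
B: 1280²·(1 − 293/1280)·0.809/293 = 3488.2534.
A: 7559²·(1 − 1127/7559)·6.472/1127 = 279206.15.
Sum = 282694.4.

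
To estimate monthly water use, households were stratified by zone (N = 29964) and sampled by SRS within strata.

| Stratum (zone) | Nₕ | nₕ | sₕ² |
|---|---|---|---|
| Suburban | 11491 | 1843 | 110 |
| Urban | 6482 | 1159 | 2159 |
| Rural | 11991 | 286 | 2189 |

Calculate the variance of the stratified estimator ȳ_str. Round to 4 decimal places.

Var(ȳ_str) = Σₕ Wₕ²(1 − fₕ)sₕ²/nₕ with Wₕ = Nₕ/N, N = 29964.
Suburban: Wₕ = 0.38349353; term = 0.38349353²·(1 − 0.16038639)·110/1843 = 0.007369922.
Urban: Wₕ = 0.21632626; term = 0.21632626²·(1 − 0.17880284)·2159/1159 = 0.071587158.
Rural: Wₕ = 0.40018022; term = 0.40018022²·(1 − 0.02385122)·2189/286 = 1.1964842.
Sum = 1.2754413.

1.2754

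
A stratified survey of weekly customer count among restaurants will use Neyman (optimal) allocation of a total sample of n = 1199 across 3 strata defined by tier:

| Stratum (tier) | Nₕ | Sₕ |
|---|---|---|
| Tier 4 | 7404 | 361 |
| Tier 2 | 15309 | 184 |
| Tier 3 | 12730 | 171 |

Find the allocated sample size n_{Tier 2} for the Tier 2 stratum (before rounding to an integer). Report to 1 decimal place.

Neyman allocation: nₕ = n·NₕSₕ / Σⱼ NⱼSⱼ.
Σ NⱼSⱼ = 7404·361 + 15309·184 + 12730·171 = 7.66653 × 10^6.
n_{Tier 2} = 1199·15309·184 / (7.66653 × 10^6) = 440.5.

440.5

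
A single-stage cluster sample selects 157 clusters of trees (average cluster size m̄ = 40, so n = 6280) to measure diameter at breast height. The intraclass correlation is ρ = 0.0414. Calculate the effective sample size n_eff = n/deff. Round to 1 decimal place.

deff = 1 + (40 − 1)·0.0414 = 1 + 1.6146 = 2.6146.
n_eff = 6280 / 2.6146 = 2401.9.

2401.9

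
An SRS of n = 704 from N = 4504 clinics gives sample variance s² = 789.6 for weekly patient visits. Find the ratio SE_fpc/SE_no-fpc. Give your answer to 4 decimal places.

0.9185

f = n/N = 704/4504 = 0.15630551.
SE_no-fpc = √(s²/n) = 1.0590519; SE_fpc = √((1−f)s²/n) = 0.97276928.
Ratio = √(1−f) = 0.91852844.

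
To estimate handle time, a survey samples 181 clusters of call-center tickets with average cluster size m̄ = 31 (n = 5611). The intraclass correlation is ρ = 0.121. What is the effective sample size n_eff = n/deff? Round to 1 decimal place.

deff = 1 + (31 − 1)·0.121 = 1 + 3.63 = 4.63.
n_eff = 5611 / 4.63 = 1211.9.

1211.9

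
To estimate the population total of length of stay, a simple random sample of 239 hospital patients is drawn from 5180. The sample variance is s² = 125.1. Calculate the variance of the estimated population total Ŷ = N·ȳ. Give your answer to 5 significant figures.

1.3397 × 10^7

Var(Ŷ) = N²·Var(ȳ) = N²·(1 − n/N)·s²/n.
f = 239/5180 = 0.04613900; Var(ȳ) = 0.95386100·125.1/239 = 0.49928038.
Var(Ŷ) = 5180² · 0.49928038 = 1.3396891 × 10^7.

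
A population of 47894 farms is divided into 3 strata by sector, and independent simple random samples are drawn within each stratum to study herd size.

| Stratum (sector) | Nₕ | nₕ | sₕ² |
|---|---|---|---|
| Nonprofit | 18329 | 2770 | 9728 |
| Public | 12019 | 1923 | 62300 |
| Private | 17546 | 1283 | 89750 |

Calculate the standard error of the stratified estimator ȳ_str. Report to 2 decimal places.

3.29

Var(ȳ_str) = Σₕ Wₕ²(1 − fₕ)sₕ²/nₕ with Wₕ = Nₕ/N, N = 47894.
Nonprofit: Wₕ = 0.38269929; term = 0.38269929²·(1 − 0.15112663)·9728/2770 = 0.43661839.
Public: Wₕ = 0.25095001; term = 0.25095001²·(1 − 0.15999667)·62300/1923 = 1.7138161.
Private: Wₕ = 0.36635069; term = 0.36635069²·(1 − 0.07312208)·89750/1283 = 8.702106.
Sum = 10.85254.
SE = √(10.85254) = 3.29.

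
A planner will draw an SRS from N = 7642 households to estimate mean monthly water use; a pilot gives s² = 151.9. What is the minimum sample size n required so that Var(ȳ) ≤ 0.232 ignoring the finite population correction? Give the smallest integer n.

655

Without fpc, n₀ = s²/D = 151.9/0.232 = 654.7414.
Rounding up, n = 655.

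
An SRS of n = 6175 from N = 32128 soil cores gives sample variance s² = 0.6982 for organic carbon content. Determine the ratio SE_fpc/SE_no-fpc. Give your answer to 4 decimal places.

f = n/N = 6175/32128 = 0.19219995.
SE_no-fpc = √(s²/n) = 0.010633383; SE_fpc = √((1−f)s²/n) = 0.0095570395.
Ratio = √(1−f) = 0.89877697.

0.8988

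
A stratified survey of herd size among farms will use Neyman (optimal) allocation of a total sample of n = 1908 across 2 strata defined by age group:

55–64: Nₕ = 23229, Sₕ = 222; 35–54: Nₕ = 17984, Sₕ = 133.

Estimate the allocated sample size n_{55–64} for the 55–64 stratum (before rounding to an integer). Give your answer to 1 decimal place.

1303.4

Neyman allocation: nₕ = n·NₕSₕ / Σⱼ NⱼSⱼ.
Σ NⱼSⱼ = 23229·222 + 17984·133 = 7.54871 × 10^6.
n_{55–64} = 1908·23229·222 / (7.54871 × 10^6) = 1303.4.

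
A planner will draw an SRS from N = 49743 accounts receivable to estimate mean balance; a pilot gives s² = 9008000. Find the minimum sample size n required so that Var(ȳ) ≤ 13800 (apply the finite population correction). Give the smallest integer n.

645

Without fpc, n₀ = s²/D = 9008000/13800 = 652.7536.
With fpc, (1 − n/N)·s²/n ≤ D requires n ≥ n₀/(1 + n₀/N) = 652.7536/(1 + 652.7536/49743) = 644.2988.
Rounding up, n = 645.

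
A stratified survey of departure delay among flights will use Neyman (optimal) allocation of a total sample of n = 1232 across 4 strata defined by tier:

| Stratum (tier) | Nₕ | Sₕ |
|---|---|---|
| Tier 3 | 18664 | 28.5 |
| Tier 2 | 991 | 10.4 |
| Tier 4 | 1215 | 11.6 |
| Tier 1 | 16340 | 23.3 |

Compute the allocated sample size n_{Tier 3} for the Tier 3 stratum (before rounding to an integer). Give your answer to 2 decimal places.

Neyman allocation: nₕ = n·NₕSₕ / Σⱼ NⱼSⱼ.
Σ NⱼSⱼ = 18664·28.5 + 991·10.4 + 1215·11.6 + 16340·23.3 = 937046.4.
n_{Tier 3} = 1232·18664·28.5 / 937046.4 = 699.36.

699.36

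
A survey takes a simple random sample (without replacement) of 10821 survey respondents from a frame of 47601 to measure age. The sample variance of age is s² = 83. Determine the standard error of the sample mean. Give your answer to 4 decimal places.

Under SRS without replacement, Var(ȳ) = (1 − f)·s²/n with f = n/N = 10821/47601 = 0.22732716.
Var(ȳ) = (1 − 0.22732716)·83/10821 = 0.77267284·0.0076702708 = 0.0059266099.
SE(ȳ) = √(0.0059266099) = 0.0770.

0.0770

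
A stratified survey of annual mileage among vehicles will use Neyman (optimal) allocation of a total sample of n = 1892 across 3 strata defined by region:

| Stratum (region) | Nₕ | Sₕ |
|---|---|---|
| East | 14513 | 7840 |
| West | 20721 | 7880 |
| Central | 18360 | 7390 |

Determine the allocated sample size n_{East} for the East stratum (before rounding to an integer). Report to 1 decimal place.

Neyman allocation: nₕ = n·NₕSₕ / Σⱼ NⱼSⱼ.
Σ NⱼSⱼ = 14513·7840 + 20721·7880 + 18360·7390 = 4.127438 × 10^8.
n_{East} = 1892·14513·7840 / (4.127438 × 10^8) = 521.6.

521.6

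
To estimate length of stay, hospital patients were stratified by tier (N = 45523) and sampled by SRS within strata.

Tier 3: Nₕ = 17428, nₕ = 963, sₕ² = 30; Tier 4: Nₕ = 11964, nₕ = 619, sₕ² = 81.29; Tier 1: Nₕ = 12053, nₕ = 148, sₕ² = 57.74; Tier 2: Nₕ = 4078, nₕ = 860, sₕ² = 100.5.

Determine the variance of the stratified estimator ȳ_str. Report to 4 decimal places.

Var(ȳ_str) = Σₕ Wₕ²(1 − fₕ)sₕ²/nₕ with Wₕ = Nₕ/N, N = 45523.
Tier 3: Wₕ = 0.38283944; term = 0.38283944²·(1 − 0.05525591)·30/963 = 0.0043136262.
Tier 4: Wₕ = 0.26281220; term = 0.26281220²·(1 − 0.05173855)·81.29/619 = 0.0086013304.
Tier 1: Wₕ = 0.26476726; term = 0.26476726²·(1 − 0.01227910)·57.74/148 = 0.027013314.
Tier 2: Wₕ = 0.08958109; term = 0.08958109²·(1 − 0.21088769)·100.5/860 = 7.4001261 × 10^-4.
Sum = 0.040668283.

0.0407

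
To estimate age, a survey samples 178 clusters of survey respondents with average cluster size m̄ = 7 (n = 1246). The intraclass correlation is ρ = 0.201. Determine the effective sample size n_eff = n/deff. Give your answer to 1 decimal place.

564.8

deff = 1 + (7 − 1)·0.201 = 1 + 1.206 = 2.206.
n_eff = 1246 / 2.206 = 564.8.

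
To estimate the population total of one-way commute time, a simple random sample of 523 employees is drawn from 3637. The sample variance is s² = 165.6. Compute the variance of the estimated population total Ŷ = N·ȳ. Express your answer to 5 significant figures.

Var(Ŷ) = N²·Var(ȳ) = N²·(1 − n/N)·s²/n.
f = 523/3637 = 0.14379984; Var(ȳ) = 0.85620016·165.6/523 = 0.27110277.
Var(Ŷ) = 3637² · 0.27110277 = 3.5860848 × 10^6.

3.5861 × 10^6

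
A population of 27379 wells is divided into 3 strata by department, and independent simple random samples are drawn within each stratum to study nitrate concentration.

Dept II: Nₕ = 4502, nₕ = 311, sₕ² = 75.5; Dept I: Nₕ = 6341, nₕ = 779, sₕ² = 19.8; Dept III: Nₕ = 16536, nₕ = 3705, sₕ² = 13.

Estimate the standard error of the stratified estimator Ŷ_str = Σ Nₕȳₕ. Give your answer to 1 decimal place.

2494.3

Var(Ŷ_str) = Σₕ Nₕ²(1 − fₕ)sₕ²/nₕ.
Dept II: 4502²·(1 − 311/4502)·75.5/311 = 4.5804665 × 10^6.
Dept I: 6341²·(1 − 779/6341)·19.8/779 = 896430.18.
Dept III: 16536²·(1 − 3705/16536)·13/3705 = 744468.13.
Sum = 6.2213648 × 10^6.
SE = √(6.2213648 × 10^6) = 2494.3.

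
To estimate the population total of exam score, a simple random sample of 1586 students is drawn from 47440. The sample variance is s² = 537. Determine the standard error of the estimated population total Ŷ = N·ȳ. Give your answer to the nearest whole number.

27139

Var(Ŷ) = N²·Var(ȳ) = N²·(1 − n/N)·s²/n.
f = 1586/47440 = 0.03343170; Var(ȳ) = 0.96656830·537/1586 = 0.32726808.
Var(Ŷ) = 47440² · 0.32726808 = 7.3653436 × 10^8.
SE(Ŷ) = √(7.3653436 × 10^8) = 27139.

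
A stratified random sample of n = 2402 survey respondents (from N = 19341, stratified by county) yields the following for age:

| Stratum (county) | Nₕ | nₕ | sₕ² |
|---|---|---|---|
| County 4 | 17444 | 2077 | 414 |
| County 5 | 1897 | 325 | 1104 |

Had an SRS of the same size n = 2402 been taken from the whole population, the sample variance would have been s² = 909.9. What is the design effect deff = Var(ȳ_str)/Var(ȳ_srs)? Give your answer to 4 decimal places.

0.5122

Var(ȳ_str) = Σ Wₕ²(1−fₕ)sₕ²/nₕ with Wₕ = Nₕ/19341:
  County 4: (17444/19341)²·(1−2077/17444)·414/2077 = 0.14283715
  County 5: (1897/19341)²·(1−325/1897)·1104/325 = 0.027079942
  → Var(ȳ_str) = 0.16991709.
Var(ȳ_srs) = (1 − 2402/19341)·909.9/2402 = 0.33176419.
deff = 0.16991709 / 0.33176419 = 0.5122.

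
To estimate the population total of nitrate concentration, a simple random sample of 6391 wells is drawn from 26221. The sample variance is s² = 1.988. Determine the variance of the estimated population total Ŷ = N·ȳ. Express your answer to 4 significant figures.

Var(Ŷ) = N²·Var(ȳ) = N²·(1 − n/N)·s²/n.
f = 6391/26221 = 0.24373594; Var(ȳ) = 0.75626406·1.988/6391 = 2.3524534 × 10^-4.
Var(Ŷ) = 26221² · (2.3524534 × 10^-4) = 161740.78.

161700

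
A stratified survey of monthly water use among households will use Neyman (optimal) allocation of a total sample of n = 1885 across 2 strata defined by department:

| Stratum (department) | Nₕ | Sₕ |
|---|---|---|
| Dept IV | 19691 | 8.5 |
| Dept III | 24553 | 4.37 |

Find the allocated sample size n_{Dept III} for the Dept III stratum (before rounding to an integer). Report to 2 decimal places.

Neyman allocation: nₕ = n·NₕSₕ / Σⱼ NⱼSⱼ.
Σ NⱼSⱼ = 19691·8.5 + 24553·4.37 = 274670.11.
n_{Dept III} = 1885·24553·4.37 / 274670.11 = 736.35.

736.35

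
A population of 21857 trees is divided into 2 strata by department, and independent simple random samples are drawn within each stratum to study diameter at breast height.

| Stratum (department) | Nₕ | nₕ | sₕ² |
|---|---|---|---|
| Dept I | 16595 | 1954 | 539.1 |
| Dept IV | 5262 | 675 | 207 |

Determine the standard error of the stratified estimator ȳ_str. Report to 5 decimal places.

0.39473

Var(ȳ_str) = Σₕ Wₕ²(1 − fₕ)sₕ²/nₕ with Wₕ = Nₕ/N, N = 21857.
Dept I: Wₕ = 0.75925333; term = 0.75925333²·(1 − 0.11774631)·539.1/1954 = 0.14031744.
Dept IV: Wₕ = 0.24074667; term = 0.24074667²·(1 − 0.12827822)·207/675 = 0.015494054.
Sum = 0.15581149.
SE = √(0.15581149) = 0.39473.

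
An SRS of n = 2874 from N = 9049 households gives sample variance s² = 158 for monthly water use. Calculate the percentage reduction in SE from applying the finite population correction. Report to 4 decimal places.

f = n/N = 2874/9049 = 0.31760416.
SE_no-fpc = √(s²/n) = 0.23446885; SE_fpc = √((1−f)s²/n) = 0.19368828.
Ratio = √(1−f) = 0.82607254. Reduction = 100·(1 − 0.82607254) = 17.3927%.

17.3927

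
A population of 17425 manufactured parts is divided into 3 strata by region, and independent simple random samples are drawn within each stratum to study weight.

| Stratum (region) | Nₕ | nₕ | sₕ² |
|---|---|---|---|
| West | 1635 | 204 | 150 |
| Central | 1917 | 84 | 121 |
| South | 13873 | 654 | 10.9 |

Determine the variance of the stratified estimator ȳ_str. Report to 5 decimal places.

Var(ȳ_str) = Σₕ Wₕ²(1 − fₕ)sₕ²/nₕ with Wₕ = Nₕ/N, N = 17425.
West: Wₕ = 0.09383070; term = 0.09383070²·(1 − 0.12477064)·150/204 = 0.0056659522.
Central: Wₕ = 0.11001435; term = 0.11001435²·(1 − 0.04381847)·121/84 = 0.016670364.
South: Wₕ = 0.79615495; term = 0.79615495²·(1 − 0.04714193)·10.9/654 = 0.010066353.
Sum = 0.032402669.

0.03240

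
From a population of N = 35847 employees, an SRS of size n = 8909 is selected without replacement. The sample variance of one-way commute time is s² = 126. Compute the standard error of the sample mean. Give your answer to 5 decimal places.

0.10309

Under SRS without replacement, Var(ȳ) = (1 − f)·s²/n with f = n/N = 8909/35847 = 0.24852847.
Var(ȳ) = (1 − 0.24852847)·126/8909 = 0.75147153·0.014143001 = 0.010628063.
SE(ȳ) = √(0.010628063) = 0.10309.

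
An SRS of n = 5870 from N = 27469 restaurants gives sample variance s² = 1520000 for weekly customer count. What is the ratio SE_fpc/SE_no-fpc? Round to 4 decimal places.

f = n/N = 5870/27469 = 0.21369544.
SE_no-fpc = √(s²/n) = 16.09173; SE_fpc = √((1−f)s²/n) = 14.269151.
Ratio = √(1−f) = 0.88673816.

0.8867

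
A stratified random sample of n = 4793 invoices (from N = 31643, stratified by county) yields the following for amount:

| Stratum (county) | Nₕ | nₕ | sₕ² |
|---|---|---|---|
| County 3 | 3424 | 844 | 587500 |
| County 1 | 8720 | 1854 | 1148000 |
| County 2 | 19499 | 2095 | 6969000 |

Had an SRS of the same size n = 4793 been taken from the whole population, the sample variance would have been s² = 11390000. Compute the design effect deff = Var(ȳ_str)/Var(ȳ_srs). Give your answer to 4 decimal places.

0.5805

Var(ȳ_str) = Σ Wₕ²(1−fₕ)sₕ²/nₕ with Wₕ = Nₕ/31643:
  County 3: (3424/31643)²·(1−844/3424)·587500/844 = 6.1413463
  County 1: (8720/31643)²·(1−1854/8720)·1148000/1854 = 37.025177
  County 2: (19499/31643)²·(1−2095/19499)·6969000/2095 = 1127.4377
  → Var(ȳ_str) = 1170.6042.
Var(ȳ_srs) = (1 − 4793/31643)·11390000/4793 = 2016.429.
deff = 1170.6042 / 2016.429 = 0.5805.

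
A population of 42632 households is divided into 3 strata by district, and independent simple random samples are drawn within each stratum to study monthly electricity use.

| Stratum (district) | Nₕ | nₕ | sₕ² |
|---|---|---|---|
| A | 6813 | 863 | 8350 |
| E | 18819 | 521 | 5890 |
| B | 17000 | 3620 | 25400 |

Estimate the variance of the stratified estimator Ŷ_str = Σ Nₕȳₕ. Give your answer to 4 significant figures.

5.881 × 10^9

Var(Ŷ_str) = Σₕ Nₕ²(1 − fₕ)sₕ²/nₕ.
A: 6813²·(1 − 863/6813)·8350/863 = 3.9222117 × 10^8.
E: 18819²·(1 − 521/18819)·5890/521 = 3.8929402 × 10^9.
B: 17000²·(1 − 3620/17000)·25400/3620 = 1.5959901 × 10^9.
Sum = 5.8811515 × 10^9.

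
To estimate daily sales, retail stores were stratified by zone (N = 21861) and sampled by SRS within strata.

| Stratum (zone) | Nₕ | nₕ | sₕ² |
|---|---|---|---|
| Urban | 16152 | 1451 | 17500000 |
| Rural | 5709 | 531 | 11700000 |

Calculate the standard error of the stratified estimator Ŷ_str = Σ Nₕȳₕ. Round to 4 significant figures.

Var(Ŷ_str) = Σₕ Nₕ²(1 − fₕ)sₕ²/nₕ.
Urban: 16152²·(1 − 1451/16152)·17500000/1451 = 2.8638075 × 10^12.
Rural: 5709²·(1 − 531/5709)·11700000/531 = 6.5134852 × 10^11.
Sum = 3.515156 × 10^12.
SE = √(3.515156 × 10^12) = 1.875 × 10^6.

1.875 × 10^6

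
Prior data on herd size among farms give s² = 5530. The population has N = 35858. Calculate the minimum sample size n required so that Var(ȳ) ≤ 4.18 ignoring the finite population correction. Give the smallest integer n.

1323

Without fpc, n₀ = s²/D = 5530/4.18 = 1322.9665.
Rounding up, n = 1323.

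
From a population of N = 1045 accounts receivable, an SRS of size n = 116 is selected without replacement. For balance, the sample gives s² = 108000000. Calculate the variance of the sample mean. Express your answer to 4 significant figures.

Under SRS without replacement, Var(ȳ) = (1 − f)·s²/n with f = n/N = 116/1045 = 0.11100478.
Var(ȳ) = (1 − 0.11100478)·108000000/116 = 0.88899522·931034.48 = 827685.2.

827700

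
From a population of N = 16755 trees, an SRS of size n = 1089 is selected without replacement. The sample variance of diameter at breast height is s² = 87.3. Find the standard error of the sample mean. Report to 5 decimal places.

0.27378

Under SRS without replacement, Var(ȳ) = (1 − f)·s²/n with f = n/N = 1089/16755 = 0.06499552.
Var(ȳ) = (1 − 0.06499552)·87.3/1089 = 0.93500448·0.080165289 = 0.074954904.
SE(ȳ) = √(0.074954904) = 0.27378.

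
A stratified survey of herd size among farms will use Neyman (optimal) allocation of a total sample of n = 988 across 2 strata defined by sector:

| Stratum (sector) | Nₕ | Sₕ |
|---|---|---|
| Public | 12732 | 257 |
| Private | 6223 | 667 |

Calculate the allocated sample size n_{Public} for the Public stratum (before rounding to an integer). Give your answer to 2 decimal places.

435.53

Neyman allocation: nₕ = n·NₕSₕ / Σⱼ NⱼSⱼ.
Σ NⱼSⱼ = 12732·257 + 6223·667 = 7.422865 × 10^6.
n_{Public} = 988·12732·257 / (7.422865 × 10^6) = 435.53.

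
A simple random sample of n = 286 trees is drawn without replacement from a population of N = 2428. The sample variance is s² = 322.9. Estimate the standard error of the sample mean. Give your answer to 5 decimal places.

0.99801

Under SRS without replacement, Var(ȳ) = (1 − f)·s²/n with f = n/N = 286/2428 = 0.11779242.
Var(ȳ) = (1 − 0.11779242)·322.9/286 = 0.88220758·1.129021 = 0.99603086.
SE(ȳ) = √(0.99603086) = 0.99801.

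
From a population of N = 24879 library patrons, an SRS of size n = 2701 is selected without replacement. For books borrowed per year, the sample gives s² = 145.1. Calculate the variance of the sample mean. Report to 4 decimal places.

0.0479

Under SRS without replacement, Var(ȳ) = (1 − f)·s²/n with f = n/N = 2701/24879 = 0.10856546.
Var(ȳ) = (1 − 0.10856546)·145.1/2701 = 0.89143454·0.053720844 = 0.047888616.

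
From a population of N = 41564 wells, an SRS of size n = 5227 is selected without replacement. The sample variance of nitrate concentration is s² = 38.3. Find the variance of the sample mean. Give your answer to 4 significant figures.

Under SRS without replacement, Var(ȳ) = (1 − f)·s²/n with f = n/N = 5227/41564 = 0.12575787.
Var(ȳ) = (1 − 0.12575787)·38.3/5227 = 0.87424213·0.0073273388 = 0.0064058683.

0.006406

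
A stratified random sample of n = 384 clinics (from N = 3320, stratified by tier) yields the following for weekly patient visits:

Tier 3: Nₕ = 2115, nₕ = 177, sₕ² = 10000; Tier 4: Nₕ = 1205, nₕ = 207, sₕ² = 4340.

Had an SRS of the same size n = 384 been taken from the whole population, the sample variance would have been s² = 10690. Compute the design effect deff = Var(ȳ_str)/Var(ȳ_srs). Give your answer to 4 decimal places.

Var(ȳ_str) = Σ Wₕ²(1−fₕ)sₕ²/nₕ with Wₕ = Nₕ/3320:
  Tier 3: (2115/3320)²·(1−177/2115)·10000/177 = 21.009451
  Tier 4: (1205/3320)²·(1−207/1205)·4340/207 = 2.2874984
  → Var(ȳ_str) = 23.296949.
Var(ȳ_srs) = (1 − 384/3320)·10690/384 = 24.618662.
deff = 23.296949 / 24.618662 = 0.9463.

0.9463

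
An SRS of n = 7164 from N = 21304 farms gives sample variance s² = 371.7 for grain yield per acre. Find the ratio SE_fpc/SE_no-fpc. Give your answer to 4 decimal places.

0.8147

f = n/N = 7164/21304 = 0.33627488.
SE_no-fpc = √(s²/n) = 0.22778152; SE_fpc = √((1−f)s²/n) = 0.18557207.
Ratio = √(1−f) = 0.81469327.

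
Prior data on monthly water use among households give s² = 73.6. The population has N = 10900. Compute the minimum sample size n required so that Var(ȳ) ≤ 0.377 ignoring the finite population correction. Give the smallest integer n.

196

Without fpc, n₀ = s²/D = 73.6/0.377 = 195.2255.
Rounding up, n = 196.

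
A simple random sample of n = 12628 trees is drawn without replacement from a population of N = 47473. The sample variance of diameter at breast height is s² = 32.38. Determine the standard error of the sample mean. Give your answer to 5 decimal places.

0.04338

Under SRS without replacement, Var(ȳ) = (1 − f)·s²/n with f = n/N = 12628/47473 = 0.26600383.
Var(ȳ) = (1 − 0.26600383)·32.38/12628 = 0.73399617·0.0025641432 = 0.0018820713.
SE(ȳ) = √(0.0018820713) = 0.04338.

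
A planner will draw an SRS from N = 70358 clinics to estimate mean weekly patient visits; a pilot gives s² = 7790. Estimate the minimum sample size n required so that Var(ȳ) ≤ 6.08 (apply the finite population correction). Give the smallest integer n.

Without fpc, n₀ = s²/D = 7790/6.08 = 1281.2500.
With fpc, (1 − n/N)·s²/n ≤ D requires n ≥ n₀/(1 + n₀/N) = 1281.2500/(1 + 1281.2500/70358) = 1258.3352.
Rounding up, n = 1259.

1259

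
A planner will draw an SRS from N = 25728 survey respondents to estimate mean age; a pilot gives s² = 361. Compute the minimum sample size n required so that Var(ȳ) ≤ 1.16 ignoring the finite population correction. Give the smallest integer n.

Without fpc, n₀ = s²/D = 361/1.16 = 311.2069.
Rounding up, n = 312.

312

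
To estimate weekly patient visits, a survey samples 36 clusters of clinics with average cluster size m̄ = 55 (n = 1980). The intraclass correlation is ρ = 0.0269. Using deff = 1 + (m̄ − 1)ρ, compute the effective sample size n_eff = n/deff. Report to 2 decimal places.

807.31

deff = 1 + (55 − 1)·0.0269 = 1 + 1.4526 = 2.4526.
n_eff = 1980 / 2.4526 = 807.31.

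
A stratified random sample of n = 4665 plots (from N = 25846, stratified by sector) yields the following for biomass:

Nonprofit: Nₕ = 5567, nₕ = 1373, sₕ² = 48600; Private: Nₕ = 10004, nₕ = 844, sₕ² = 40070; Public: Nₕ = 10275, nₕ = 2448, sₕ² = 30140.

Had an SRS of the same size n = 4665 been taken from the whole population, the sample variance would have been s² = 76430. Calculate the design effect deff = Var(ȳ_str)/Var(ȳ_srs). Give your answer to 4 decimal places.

Var(ȳ_str) = Σ Wₕ²(1−fₕ)sₕ²/nₕ with Wₕ = Nₕ/25846:
  Nonprofit: (5567/25846)²·(1−1373/5567)·48600/1373 = 1.2371681
  Private: (10004/25846)²·(1−844/10004)·40070/844 = 6.5126745
  Public: (10275/25846)²·(1−2448/10275)·30140/2448 = 1.4822529
  → Var(ȳ_str) = 9.2320955.
Var(ȳ_srs) = (1 − 4665/25846)·76430/4665 = 13.426578.
deff = 9.2320955 / 13.426578 = 0.6876.

0.6876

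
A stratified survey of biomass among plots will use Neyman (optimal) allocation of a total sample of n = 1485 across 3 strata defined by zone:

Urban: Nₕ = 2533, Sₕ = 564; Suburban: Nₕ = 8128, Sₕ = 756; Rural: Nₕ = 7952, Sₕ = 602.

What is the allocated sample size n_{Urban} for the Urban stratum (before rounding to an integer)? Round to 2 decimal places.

171.63

Neyman allocation: nₕ = n·NₕSₕ / Σⱼ NⱼSⱼ.
Σ NⱼSⱼ = 2533·564 + 8128·756 + 7952·602 = 1.2360484 × 10^7.
n_{Urban} = 1485·2533·564 / (1.2360484 × 10^7) = 171.63.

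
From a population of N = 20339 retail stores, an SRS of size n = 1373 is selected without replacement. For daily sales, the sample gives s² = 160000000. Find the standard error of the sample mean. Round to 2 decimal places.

Under SRS without replacement, Var(ȳ) = (1 − f)·s²/n with f = n/N = 1373/20339 = 0.06750578.
Var(ȳ) = (1 − 0.06750578)·160000000/1373 = 0.93249422·116533.14 = 108666.48.
SE(ȳ) = √(108666.48) = 329.65.

329.65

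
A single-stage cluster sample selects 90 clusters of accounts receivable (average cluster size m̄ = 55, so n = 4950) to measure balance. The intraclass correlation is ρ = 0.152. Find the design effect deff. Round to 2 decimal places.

deff = 1 + (55 − 1)·0.152 = 1 + 8.208 = 9.208.

9.21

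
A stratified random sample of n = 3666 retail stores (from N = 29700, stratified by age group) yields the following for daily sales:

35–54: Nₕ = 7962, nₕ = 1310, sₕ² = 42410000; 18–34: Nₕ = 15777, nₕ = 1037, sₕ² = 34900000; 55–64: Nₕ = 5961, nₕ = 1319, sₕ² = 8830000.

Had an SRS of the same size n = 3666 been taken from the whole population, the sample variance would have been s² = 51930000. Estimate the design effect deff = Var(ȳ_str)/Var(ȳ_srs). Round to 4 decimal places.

0.8880

Var(ȳ_str) = Σ Wₕ²(1−fₕ)sₕ²/nₕ with Wₕ = Nₕ/29700:
  35–54: (7962/29700)²·(1−1310/7962)·42410000/1310 = 1943.8309
  18–34: (15777/29700)²·(1−1037/15777)·34900000/1037 = 8872.6976
  55–64: (5961/29700)²·(1−1319/5961)·8830000/1319 = 210.00386
  → Var(ȳ_str) = 11026.532.
Var(ȳ_srs) = (1 − 3666/29700)·51930000/3666 = 12416.818.
deff = 11026.532 / 12416.818 = 0.8880.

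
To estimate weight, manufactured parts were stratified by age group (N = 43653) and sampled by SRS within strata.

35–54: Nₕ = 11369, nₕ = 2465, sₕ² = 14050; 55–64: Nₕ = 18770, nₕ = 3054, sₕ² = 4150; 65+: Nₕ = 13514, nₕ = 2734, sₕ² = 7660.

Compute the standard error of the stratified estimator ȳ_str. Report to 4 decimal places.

0.8528

Var(ȳ_str) = Σₕ Wₕ²(1 − fₕ)sₕ²/nₕ with Wₕ = Nₕ/N, N = 43653.
35–54: Wₕ = 0.26044029; term = 0.26044029²·(1 − 0.21681766)·14050/2465 = 0.30278798.
55–64: Wₕ = 0.42998190; term = 0.42998190²·(1 − 0.16270645)·4150/3054 = 0.2103571.
65+: Wₕ = 0.30957781; term = 0.30957781²·(1 − 0.20230872)·7660/2734 = 0.21419274.
Sum = 0.72733782.
SE = √(0.72733782) = 0.8528.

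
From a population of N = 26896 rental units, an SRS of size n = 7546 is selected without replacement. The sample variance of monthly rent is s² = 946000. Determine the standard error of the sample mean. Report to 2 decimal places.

Under SRS without replacement, Var(ȳ) = (1 − f)·s²/n with f = n/N = 7546/26896 = 0.28056217.
Var(ȳ) = (1 − 0.28056217)·946000/7546 = 0.71943783·125.36443 = 90.191915.
SE(ȳ) = √(90.191915) = 9.50.

9.50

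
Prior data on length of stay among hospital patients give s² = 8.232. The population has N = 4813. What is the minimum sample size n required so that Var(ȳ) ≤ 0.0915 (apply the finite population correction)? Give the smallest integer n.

Without fpc, n₀ = s²/D = 8.232/0.0915 = 89.9672.
With fpc, (1 − n/N)·s²/n ≤ D requires n ≥ n₀/(1 + n₀/N) = 89.9672/(1 + 89.9672/4813) = 88.3163.
Rounding up, n = 89.

89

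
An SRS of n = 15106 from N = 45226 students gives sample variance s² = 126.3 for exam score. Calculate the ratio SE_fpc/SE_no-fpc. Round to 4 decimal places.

f = n/N = 15106/45226 = 0.33401141.
SE_no-fpc = √(s²/n) = 0.091438046; SE_fpc = √((1−f)s²/n) = 0.074620874.
Ratio = √(1−f) = 0.81608124.

0.8161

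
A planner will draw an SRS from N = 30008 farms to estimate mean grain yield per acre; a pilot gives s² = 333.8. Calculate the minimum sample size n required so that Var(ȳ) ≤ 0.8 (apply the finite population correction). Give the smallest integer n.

Without fpc, n₀ = s²/D = 333.8/0.8 = 417.2500.
With fpc, (1 − n/N)·s²/n ≤ D requires n ≥ n₀/(1 + n₀/N) = 417.2500/(1 + 417.2500/30008) = 411.5279.
Rounding up, n = 412.

412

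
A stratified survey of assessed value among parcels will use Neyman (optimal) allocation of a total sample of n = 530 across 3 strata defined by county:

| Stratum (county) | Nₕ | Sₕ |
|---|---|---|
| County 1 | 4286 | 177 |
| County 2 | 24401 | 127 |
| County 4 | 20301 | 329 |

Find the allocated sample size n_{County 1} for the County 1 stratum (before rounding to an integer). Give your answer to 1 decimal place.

38.2

Neyman allocation: nₕ = n·NₕSₕ / Σⱼ NⱼSⱼ.
Σ NⱼSⱼ = 4286·177 + 24401·127 + 20301·329 = 1.0536578 × 10^7.
n_{County 1} = 530·4286·177 / (1.0536578 × 10^7) = 38.2.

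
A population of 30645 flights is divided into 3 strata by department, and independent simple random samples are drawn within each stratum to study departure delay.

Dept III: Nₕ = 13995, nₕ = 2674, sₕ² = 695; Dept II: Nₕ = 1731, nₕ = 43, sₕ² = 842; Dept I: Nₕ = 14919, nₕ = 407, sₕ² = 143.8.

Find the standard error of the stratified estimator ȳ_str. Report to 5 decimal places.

0.43154

Var(ȳ_str) = Σₕ Wₕ²(1 − fₕ)sₕ²/nₕ with Wₕ = Nₕ/N, N = 30645.
Dept III: Wₕ = 0.45668135; term = 0.45668135²·(1 − 0.19106824)·695/2674 = 0.043849217.
Dept II: Wₕ = 0.05648556; term = 0.05648556²·(1 − 0.02484113)·842/43 = 0.060924769.
Dept I: Wₕ = 0.48683309; term = 0.48683309²·(1 − 0.02728065)·143.8/407 = 0.081453961.
Sum = 0.18622795.
SE = √(0.18622795) = 0.43154.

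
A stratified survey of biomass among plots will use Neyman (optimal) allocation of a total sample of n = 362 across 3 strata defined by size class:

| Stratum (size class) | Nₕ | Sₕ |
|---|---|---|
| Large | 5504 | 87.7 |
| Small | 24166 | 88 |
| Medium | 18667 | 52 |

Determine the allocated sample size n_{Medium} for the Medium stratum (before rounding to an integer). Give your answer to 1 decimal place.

98.2

Neyman allocation: nₕ = n·NₕSₕ / Σⱼ NⱼSⱼ.
Σ NⱼSⱼ = 5504·87.7 + 24166·88 + 18667·52 = 3.5799928 × 10^6.
n_{Medium} = 362·18667·52 / (3.5799928 × 10^6) = 98.2.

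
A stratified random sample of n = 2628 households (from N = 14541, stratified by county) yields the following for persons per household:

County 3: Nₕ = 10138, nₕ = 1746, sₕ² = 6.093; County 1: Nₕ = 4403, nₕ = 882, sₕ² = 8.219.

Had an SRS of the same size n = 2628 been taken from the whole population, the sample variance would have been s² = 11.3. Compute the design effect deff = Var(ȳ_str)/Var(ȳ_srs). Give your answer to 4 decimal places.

0.5926

Var(ȳ_str) = Σ Wₕ²(1−fₕ)sₕ²/nₕ with Wₕ = Nₕ/14541:
  County 3: (10138/14541)²·(1−1746/10138)·6.093/1746 = 0.0014041586
  County 1: (4403/14541)²·(1−882/4403)·8.219/882 = 6.8324515 × 10^-4
  → Var(ȳ_str) = 0.0020874038.
Var(ȳ_srs) = (1 − 2628/14541)·11.3/2628 = 0.0035227348.
deff = 0.0020874038 / 0.0035227348 = 0.5926.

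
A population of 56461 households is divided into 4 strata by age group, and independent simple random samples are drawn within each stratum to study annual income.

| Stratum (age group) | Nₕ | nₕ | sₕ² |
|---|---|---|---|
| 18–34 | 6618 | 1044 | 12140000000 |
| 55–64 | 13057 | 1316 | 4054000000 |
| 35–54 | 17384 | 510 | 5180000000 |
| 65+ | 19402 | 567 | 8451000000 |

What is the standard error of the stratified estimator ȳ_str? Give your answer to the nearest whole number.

1711

Var(ȳ_str) = Σₕ Wₕ²(1 − fₕ)sₕ²/nₕ with Wₕ = Nₕ/N, N = 56461.
18–34: Wₕ = 0.11721365; term = 0.11721365²·(1 − 0.15775159)·12140000000/1044 = 134559.63.
55–64: Wₕ = 0.23125697; term = 0.23125697²·(1 − 0.10078885)·4054000000/1316 = 148142.35.
35–54: Wₕ = 0.30789394; term = 0.30789394²·(1 − 0.02933732)·5180000000/510 = 934609.54.
65+: Wₕ = 0.34363543; term = 0.34363543²·(1 − 0.02922379)·8451000000/567 = 1.7085986 × 10^6.
Sum = 2.9259101 × 10^6.
SE = √(2.9259101 × 10^6) = 1711.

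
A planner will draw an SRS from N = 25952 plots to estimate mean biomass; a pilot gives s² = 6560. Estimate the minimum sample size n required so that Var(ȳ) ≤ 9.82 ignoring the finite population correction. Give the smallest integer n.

Without fpc, n₀ = s²/D = 6560/9.82 = 668.0244.
Rounding up, n = 669.

669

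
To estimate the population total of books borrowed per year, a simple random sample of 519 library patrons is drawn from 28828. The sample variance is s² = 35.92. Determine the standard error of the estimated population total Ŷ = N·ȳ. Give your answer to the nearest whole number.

7515

Var(Ŷ) = N²·Var(ȳ) = N²·(1 − n/N)·s²/n.
f = 519/28828 = 0.01800333; Var(ȳ) = 0.98199667·35.92/519 = 0.067964008.
Var(Ŷ) = 28828² · 0.067964008 = 5.6481732 × 10^7.
SE(Ŷ) = √(5.6481732 × 10^7) = 7515.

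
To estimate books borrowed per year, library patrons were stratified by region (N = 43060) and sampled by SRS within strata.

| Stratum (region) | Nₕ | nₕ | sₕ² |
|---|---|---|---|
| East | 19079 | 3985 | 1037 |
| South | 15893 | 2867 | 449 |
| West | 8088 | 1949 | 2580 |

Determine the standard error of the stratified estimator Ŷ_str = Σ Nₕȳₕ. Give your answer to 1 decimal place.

13156.3

Var(Ŷ_str) = Σₕ Nₕ²(1 − fₕ)sₕ²/nₕ.
East: 19079²·(1 − 3985/19079)·1037/3985 = 7.493943 × 10^7.
South: 15893²·(1 − 2867/15893)·449/2867 = 3.2421687 × 10^7.
West: 8088²·(1 − 1949/8088)·2580/1949 = 6.5727429 × 10^7.
Sum = 1.7308855 × 10^8.
SE = √(1.7308855 × 10^8) = 13156.3.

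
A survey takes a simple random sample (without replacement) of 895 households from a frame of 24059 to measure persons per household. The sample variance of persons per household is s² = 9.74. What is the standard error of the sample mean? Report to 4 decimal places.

0.1024

Under SRS without replacement, Var(ȳ) = (1 − f)·s²/n with f = n/N = 895/24059 = 0.03720022.
Var(ȳ) = (1 − 0.03720022)·9.74/895 = 0.96279978·0.010882682 = 0.010477843.
SE(ȳ) = √(0.010477843) = 0.1024.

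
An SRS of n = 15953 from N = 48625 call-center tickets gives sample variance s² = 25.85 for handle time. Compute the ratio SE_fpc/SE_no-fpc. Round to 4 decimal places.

0.8197

f = n/N = 15953/48625 = 0.32808226.
SE_no-fpc = √(s²/n) = 0.040254005; SE_fpc = √((1−f)s²/n) = 0.032996444.
Ratio = √(1−f) = 0.81970588.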